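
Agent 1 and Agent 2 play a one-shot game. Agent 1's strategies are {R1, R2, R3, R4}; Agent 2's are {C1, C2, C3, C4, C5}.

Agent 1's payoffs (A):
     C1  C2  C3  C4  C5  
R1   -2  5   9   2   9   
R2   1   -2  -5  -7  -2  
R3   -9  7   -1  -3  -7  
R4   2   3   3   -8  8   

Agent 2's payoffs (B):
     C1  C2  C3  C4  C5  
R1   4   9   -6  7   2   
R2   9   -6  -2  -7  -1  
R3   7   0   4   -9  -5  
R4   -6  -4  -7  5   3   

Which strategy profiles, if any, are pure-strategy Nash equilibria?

There is no pure-strategy Nash equilibrium

Check mutual best responses: a cell is a NE iff neither player can gain by unilaterally deviating.
Agent 1's best responses — vs C1: R4 (payoff 2); vs C2: R3 (payoff 7); vs C3: R1 (payoff 9); vs C4: R1 (payoff 2); vs C5: R1 (payoff 9).
Agent 2's best responses — vs R1: C2 (payoff 9); vs R2: C1 (payoff 9); vs R3: C1 (payoff 7); vs R4: C4 (payoff 5).
No cell has both players best-responding. For instance, Agent 1's best reply to C4 is R1, but against R1 Agent 2 prefers C2 over C4.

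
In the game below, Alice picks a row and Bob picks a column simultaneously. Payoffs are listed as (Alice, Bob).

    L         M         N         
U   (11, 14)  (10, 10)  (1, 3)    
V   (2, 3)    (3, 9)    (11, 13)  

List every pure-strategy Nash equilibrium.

Check mutual best responses: a cell is a NE iff neither player can gain by unilaterally deviating.
Alice's best responses — vs L: U (payoff 11); vs M: U (payoff 10); vs N: V (payoff 11).
Bob's best responses — vs U: L (payoff 14); vs V: N (payoff 13).
Mutual best responses occur at (U, L) and (V, N); at each, neither player gains by switching.

(U, L) and (V, N)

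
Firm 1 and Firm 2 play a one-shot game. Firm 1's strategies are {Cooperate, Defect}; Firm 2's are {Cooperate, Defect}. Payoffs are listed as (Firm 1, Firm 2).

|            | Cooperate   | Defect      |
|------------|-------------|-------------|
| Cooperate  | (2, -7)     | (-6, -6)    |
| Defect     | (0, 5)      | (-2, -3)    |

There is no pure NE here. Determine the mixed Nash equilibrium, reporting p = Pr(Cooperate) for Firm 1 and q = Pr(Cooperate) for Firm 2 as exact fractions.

p = 8/9, q = 2/3

Each player's mixing probability is pinned down by making the *other* player indifferent.
Firm 2 indifferent between Cooperate and Defect: p·(-7) + (1−p)·5 = p·(-6) + (1−p)·(-3) ⟹ 5 + (-12)p = (-3) + (-3)p ⟹ p = 8/9.
Firm 1 indifferent between Cooperate and Defect: q·2 + (1−q)·(-6) = q·0 + (1−q)·(-2) ⟹ (-6) + 8q = (-2) + 2q ⟹ q = 2/3.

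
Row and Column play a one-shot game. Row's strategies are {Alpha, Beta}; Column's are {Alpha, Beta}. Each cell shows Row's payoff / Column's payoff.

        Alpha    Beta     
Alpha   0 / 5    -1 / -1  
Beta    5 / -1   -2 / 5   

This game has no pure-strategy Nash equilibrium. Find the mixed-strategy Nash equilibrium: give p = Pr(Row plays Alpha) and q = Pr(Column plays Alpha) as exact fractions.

In a mixed NE each player is indifferent between their pure strategies, so the opponent's mix sets the indifference.
Column indifferent between Alpha and Beta: p·5 + (1−p)·(-1) = p·(-1) + (1−p)·5 ⟹ (-1) + 6p = 5 + (-6)p ⟹ p = 1/2.
Row indifferent between Alpha and Beta: q·0 + (1−q)·(-1) = q·5 + (1−q)·(-2) ⟹ (-1) + 1q = (-2) + 7q ⟹ q = 1/6.

p = 1/2, q = 1/6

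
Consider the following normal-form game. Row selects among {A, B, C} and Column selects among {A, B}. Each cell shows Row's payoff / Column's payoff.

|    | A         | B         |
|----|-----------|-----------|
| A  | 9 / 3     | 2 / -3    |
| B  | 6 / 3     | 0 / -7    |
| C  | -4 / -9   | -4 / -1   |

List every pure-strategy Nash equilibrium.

A profile is a Nash equilibrium when each player is best-responding to the other.
Row's best responses — vs A: A (payoff 9); vs B: A (payoff 2).
Column's best responses — vs A: A (payoff 3); vs B: A (payoff 3); vs C: B (payoff -1).
The only mutual best response is (A, A); neither player gains by switching there.

(A, A)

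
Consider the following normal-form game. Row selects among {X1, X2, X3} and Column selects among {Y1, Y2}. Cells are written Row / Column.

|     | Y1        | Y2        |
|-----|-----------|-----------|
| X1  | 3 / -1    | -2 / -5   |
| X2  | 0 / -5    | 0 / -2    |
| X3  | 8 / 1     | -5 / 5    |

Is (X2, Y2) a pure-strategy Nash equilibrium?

Holding Column at Y2: Row gets 0 from X2, versus -2 from X1, -5 from X3. No profitable deviation for Row.
Holding Row at X2: Column gets -2 from Y2, versus -5 from Y1. No profitable deviation for Column either.

Yes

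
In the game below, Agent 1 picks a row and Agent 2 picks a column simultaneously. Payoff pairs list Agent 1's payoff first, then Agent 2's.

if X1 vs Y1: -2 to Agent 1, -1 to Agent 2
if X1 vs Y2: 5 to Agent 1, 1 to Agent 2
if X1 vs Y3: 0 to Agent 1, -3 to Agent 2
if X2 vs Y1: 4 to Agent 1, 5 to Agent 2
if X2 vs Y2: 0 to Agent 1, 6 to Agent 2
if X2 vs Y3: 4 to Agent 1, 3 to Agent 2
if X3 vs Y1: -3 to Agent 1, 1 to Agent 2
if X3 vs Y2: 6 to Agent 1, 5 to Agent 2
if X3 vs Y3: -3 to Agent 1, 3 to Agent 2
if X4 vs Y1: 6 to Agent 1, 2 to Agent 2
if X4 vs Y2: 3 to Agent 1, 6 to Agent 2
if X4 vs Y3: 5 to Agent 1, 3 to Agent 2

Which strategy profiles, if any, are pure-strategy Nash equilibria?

(X3, Y2)

Find each player's best response to every opponent strategy; NE are the intersections.
Agent 1's best responses — vs Y1: X4 (payoff 6); vs Y2: X3 (payoff 6); vs Y3: X4 (payoff 5).
Agent 2's best responses — vs X1: Y2 (payoff 1); vs X2: Y2 (payoff 6); vs X3: Y2 (payoff 5); vs X4: Y2 (payoff 6).
The only mutual best response is (X3, Y2); neither player gains by switching there.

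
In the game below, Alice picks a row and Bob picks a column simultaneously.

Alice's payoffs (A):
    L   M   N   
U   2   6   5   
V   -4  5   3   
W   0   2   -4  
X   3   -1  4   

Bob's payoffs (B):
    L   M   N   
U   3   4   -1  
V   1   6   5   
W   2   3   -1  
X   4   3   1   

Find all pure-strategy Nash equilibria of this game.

Check mutual best responses: a cell is a NE iff neither player can gain by unilaterally deviating.
Alice's best responses — vs L: X (payoff 3); vs M: U (payoff 6); vs N: U (payoff 5).
Bob's best responses — vs U: M (payoff 4); vs V: M (payoff 6); vs W: M (payoff 3); vs X: L (payoff 4).
Mutual best responses occur at (U, M) and (X, L); at each, neither player gains by switching.

(U, M) and (X, L)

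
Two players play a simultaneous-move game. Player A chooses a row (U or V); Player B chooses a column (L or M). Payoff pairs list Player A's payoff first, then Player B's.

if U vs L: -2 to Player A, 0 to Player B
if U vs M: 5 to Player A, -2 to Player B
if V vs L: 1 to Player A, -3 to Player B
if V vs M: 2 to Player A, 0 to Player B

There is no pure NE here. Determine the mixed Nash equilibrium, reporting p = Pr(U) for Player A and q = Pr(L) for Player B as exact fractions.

Each player's mixing probability is pinned down by making the *other* player indifferent.
Player B indifferent between L and M: p·0 + (1−p)·(-3) = p·(-2) + (1−p)·0 ⟹ (-3) + 3p = 0 + (-2)p ⟹ p = 3/5.
Player A indifferent between U and V: q·(-2) + (1−q)·5 = q·1 + (1−q)·2 ⟹ 5 + (-7)q = 2 + (-1)q ⟹ q = 1/2.

p = 3/5, q = 1/2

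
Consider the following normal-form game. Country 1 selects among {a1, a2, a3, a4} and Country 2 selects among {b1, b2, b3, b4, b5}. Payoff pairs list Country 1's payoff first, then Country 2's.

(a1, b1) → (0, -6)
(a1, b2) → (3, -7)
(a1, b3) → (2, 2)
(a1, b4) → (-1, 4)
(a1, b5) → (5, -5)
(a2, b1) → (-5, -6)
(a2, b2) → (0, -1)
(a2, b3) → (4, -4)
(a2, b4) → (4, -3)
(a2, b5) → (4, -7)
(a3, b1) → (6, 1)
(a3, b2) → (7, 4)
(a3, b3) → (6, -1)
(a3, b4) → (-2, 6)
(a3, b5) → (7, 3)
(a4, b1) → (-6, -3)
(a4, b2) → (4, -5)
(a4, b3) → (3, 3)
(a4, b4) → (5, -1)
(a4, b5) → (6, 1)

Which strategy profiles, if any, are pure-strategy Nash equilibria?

A profile is a Nash equilibrium when each player is best-responding to the other.
Country 1's best responses — vs b1: a3 (payoff 6); vs b2: a3 (payoff 7); vs b3: a3 (payoff 6); vs b4: a4 (payoff 5); vs b5: a3 (payoff 7).
Country 2's best responses — vs a1: b4 (payoff 4); vs a2: b2 (payoff -1); vs a3: b4 (payoff 6); vs a4: b3 (payoff 3).
No cell has both players best-responding. For instance, Country 1's best reply to b1 is a3, but against a3 Country 2 prefers b4 over b1.

There is no pure-strategy Nash equilibrium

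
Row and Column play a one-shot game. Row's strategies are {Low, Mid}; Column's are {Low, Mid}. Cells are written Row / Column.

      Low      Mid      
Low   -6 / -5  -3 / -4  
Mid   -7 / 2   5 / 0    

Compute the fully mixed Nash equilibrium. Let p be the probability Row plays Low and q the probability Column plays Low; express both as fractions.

p = 2/3, q = 8/9

Each player's mixing probability is pinned down by making the *other* player indifferent.
Column indifferent between Low and Mid: p·(-5) + (1−p)·2 = p·(-4) + (1−p)·0 ⟹ 2 + (-7)p = 0 + (-4)p ⟹ p = 2/3.
Row indifferent between Low and Mid: q·(-6) + (1−q)·(-3) = q·(-7) + (1−q)·5 ⟹ (-3) + (-3)q = 5 + (-12)q ⟹ q = 8/9.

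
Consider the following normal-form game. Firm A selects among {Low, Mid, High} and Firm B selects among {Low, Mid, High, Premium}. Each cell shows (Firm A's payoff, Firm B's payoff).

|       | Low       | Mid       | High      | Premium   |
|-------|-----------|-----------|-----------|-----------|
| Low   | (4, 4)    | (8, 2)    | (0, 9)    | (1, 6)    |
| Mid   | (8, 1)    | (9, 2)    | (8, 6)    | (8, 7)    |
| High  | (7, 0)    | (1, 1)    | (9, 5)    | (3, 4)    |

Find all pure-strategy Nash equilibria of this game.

A profile is a Nash equilibrium when each player is best-responding to the other.
Firm A's best responses — vs Low: Mid (payoff 8); vs Mid: Mid (payoff 9); vs High: High (payoff 9); vs Premium: Mid (payoff 8).
Firm B's best responses — vs Low: High (payoff 9); vs Mid: Premium (payoff 7); vs High: High (payoff 5).
Mutual best responses occur at (Mid, Premium) and (High, High); at each, neither player gains by switching.

(Mid, Premium) and (High, High)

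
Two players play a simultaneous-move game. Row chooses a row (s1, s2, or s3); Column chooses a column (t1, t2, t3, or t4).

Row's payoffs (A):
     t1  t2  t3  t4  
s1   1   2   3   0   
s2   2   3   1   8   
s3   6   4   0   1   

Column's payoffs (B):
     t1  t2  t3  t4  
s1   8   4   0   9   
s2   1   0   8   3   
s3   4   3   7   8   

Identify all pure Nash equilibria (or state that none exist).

A profile is a Nash equilibrium when each player is best-responding to the other.
Row's best responses — vs t1: s3 (payoff 6); vs t2: s3 (payoff 4); vs t3: s1 (payoff 3); vs t4: s2 (payoff 8).
Column's best responses — vs s1: t4 (payoff 9); vs s2: t3 (payoff 8); vs s3: t4 (payoff 8).
No cell has both players best-responding. For instance, Row's best reply to t1 is s3, but against s3 Column prefers t4 over t1.

None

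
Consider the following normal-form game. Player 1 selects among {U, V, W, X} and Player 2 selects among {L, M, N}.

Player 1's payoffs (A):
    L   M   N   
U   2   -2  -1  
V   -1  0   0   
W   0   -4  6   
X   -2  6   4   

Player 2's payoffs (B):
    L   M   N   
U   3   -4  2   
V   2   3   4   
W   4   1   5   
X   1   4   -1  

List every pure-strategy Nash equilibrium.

Check mutual best responses: a cell is a NE iff neither player can gain by unilaterally deviating.
Player 1's best responses — vs L: U (payoff 2); vs M: X (payoff 6); vs N: W (payoff 6).
Player 2's best responses — vs U: L (payoff 3); vs V: N (payoff 4); vs W: N (payoff 5); vs X: M (payoff 4).
Mutual best responses occur at (U, L), (W, N), and (X, M); at each, neither player gains by switching.

(U, L), (W, N), and (X, M)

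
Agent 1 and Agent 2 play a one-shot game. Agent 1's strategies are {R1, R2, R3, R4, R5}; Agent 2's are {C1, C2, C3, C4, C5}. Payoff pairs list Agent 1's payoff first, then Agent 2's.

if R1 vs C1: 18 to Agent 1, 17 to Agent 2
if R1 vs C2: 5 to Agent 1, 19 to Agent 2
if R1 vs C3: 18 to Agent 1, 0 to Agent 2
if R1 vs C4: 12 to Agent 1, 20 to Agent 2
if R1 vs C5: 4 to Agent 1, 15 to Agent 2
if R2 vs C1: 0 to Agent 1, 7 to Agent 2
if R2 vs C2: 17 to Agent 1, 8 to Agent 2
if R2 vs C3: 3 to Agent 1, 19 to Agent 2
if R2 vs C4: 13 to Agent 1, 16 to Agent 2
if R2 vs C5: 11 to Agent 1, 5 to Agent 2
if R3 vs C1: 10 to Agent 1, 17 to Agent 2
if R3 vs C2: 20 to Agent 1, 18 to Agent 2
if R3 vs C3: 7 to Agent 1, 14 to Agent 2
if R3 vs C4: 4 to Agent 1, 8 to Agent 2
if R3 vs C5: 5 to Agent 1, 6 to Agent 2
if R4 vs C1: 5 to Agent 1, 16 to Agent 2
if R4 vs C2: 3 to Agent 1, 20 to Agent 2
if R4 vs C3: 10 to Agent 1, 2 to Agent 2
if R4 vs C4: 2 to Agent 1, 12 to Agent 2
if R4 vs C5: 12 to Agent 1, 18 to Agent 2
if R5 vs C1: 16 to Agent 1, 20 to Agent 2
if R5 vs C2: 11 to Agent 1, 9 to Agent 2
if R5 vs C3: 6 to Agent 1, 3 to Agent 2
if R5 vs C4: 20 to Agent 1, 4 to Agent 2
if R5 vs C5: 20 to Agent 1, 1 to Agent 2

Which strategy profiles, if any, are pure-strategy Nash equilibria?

(R3, C2)

Check mutual best responses: a cell is a NE iff neither player can gain by unilaterally deviating.
Agent 1's best responses — vs C1: R1 (payoff 18); vs C2: R3 (payoff 20); vs C3: R1 (payoff 18); vs C4: R5 (payoff 20); vs C5: R5 (payoff 20).
Agent 2's best responses — vs R1: C4 (payoff 20); vs R2: C3 (payoff 19); vs R3: C2 (payoff 18); vs R4: C2 (payoff 20); vs R5: C1 (payoff 20).
The only mutual best response is (R3, C2); neither player gains by switching there.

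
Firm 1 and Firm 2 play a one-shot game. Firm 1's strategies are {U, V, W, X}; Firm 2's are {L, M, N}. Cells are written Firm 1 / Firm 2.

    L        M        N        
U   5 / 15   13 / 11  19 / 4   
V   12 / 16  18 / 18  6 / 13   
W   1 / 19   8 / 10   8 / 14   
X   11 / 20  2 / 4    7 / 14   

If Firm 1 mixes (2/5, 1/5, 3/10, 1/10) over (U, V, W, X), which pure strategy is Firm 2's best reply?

Compute Firm 2's expected payoff from each pure strategy against the given mix.
L: (2/5)·15 + (1/5)·16 + (3/10)·19 + (1/10)·20 = 169/10
M: (2/5)·11 + (1/5)·18 + (3/10)·10 + (1/10)·4 = 57/5
N: (2/5)·4 + (1/5)·13 + (3/10)·14 + (1/10)·14 = 49/5
Highest expected payoff is 169/10, from L.

L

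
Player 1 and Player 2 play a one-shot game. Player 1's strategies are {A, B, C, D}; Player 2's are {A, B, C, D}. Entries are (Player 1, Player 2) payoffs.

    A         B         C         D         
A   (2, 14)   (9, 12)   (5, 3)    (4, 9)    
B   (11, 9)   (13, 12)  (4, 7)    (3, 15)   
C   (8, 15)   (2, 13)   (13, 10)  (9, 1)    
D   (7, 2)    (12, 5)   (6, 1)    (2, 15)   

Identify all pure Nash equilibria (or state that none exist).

None

A profile is a Nash equilibrium when each player is best-responding to the other.
Player 1's best responses — vs A: B (payoff 11); vs B: B (payoff 13); vs C: C (payoff 13); vs D: C (payoff 9).
Player 2's best responses — vs A: A (payoff 14); vs B: D (payoff 15); vs C: A (payoff 15); vs D: D (payoff 15).
No cell has both players best-responding. For instance, Player 1's best reply to A is B, but against B Player 2 prefers D over A.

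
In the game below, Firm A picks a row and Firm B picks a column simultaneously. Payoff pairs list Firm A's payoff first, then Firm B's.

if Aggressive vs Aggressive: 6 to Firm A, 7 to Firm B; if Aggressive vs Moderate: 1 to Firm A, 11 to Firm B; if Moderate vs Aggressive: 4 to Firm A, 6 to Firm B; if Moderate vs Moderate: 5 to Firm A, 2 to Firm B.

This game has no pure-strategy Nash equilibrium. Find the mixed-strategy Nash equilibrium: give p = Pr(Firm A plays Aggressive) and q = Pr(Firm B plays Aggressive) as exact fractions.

p = 1/2, q = 2/3

Each player's mixing probability is pinned down by making the *other* player indifferent.
Firm B indifferent between Aggressive and Moderate: p·7 + (1−p)·6 = p·11 + (1−p)·2 ⟹ 6 + 1p = 2 + 9p ⟹ p = 1/2.
Firm A indifferent between Aggressive and Moderate: q·6 + (1−q)·1 = q·4 + (1−q)·5 ⟹ 1 + 5q = 5 + (-1)q ⟹ q = 2/3.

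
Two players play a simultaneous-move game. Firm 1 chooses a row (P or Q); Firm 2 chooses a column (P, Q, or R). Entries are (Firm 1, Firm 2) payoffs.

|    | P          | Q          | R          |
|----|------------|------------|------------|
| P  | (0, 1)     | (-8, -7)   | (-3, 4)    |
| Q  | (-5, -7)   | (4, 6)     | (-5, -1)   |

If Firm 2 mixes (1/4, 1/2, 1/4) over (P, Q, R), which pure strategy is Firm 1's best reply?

Compute Firm 1's expected payoff from each pure strategy against the given mix.
P: (1/4)·0 + (1/2)·(-8) + (1/4)·(-3) = -19/4
Q: (1/4)·(-5) + (1/2)·4 + (1/4)·(-5) = -1/2
Highest expected payoff is -1/2, from Q.

Q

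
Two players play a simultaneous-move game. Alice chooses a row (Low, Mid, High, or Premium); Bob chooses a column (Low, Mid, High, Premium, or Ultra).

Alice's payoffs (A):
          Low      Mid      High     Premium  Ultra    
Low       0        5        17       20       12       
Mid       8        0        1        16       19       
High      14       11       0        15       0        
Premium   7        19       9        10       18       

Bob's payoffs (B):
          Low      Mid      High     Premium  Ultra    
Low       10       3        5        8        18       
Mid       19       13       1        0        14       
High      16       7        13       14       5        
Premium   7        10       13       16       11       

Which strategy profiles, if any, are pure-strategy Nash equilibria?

(High, Low)

A profile is a Nash equilibrium when each player is best-responding to the other.
Alice's best responses — vs Low: High (payoff 14); vs Mid: Premium (payoff 19); vs High: Low (payoff 17); vs Premium: Low (payoff 20); vs Ultra: Mid (payoff 19).
Bob's best responses — vs Low: Ultra (payoff 18); vs Mid: Low (payoff 19); vs High: Low (payoff 16); vs Premium: Premium (payoff 16).
The only mutual best response is (High, Low); neither player gains by switching there.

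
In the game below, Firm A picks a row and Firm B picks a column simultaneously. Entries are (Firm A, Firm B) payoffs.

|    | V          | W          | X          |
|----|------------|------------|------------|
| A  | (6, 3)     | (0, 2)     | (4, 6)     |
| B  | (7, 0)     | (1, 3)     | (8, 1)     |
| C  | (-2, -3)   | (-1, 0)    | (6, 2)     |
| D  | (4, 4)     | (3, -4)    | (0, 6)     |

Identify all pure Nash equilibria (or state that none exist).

None

Check mutual best responses: a cell is a NE iff neither player can gain by unilaterally deviating.
Firm A's best responses — vs V: B (payoff 7); vs W: D (payoff 3); vs X: B (payoff 8).
Firm B's best responses — vs A: X (payoff 6); vs B: W (payoff 3); vs C: X (payoff 2); vs D: X (payoff 6).
No cell has both players best-responding. For instance, Firm A's best reply to W is D, but against D Firm B prefers X over W.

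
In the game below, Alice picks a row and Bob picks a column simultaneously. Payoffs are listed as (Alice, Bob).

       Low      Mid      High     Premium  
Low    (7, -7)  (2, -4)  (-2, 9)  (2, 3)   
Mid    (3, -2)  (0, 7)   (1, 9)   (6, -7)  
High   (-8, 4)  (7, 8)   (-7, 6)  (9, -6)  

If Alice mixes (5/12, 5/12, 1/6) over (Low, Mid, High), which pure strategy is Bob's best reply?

High

Bob's best reply maximizes expected payoff against the mix.
Low: (5/12)·(-7) + (5/12)·(-2) + (1/6)·4 = -37/12
Mid: (5/12)·(-4) + (5/12)·7 + (1/6)·8 = 31/12
High: (5/12)·9 + (5/12)·9 + (1/6)·6 = 17/2
Premium: (5/12)·3 + (5/12)·(-7) + (1/6)·(-6) = -8/3
Highest expected payoff is 17/2, from High.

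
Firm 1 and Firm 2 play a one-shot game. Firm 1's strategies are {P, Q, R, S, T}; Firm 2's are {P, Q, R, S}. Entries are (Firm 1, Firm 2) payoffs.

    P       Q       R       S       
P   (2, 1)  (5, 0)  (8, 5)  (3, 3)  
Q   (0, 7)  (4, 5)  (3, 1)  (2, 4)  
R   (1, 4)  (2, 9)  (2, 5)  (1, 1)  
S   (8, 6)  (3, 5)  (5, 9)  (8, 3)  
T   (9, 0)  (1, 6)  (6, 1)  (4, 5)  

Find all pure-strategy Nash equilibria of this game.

Check mutual best responses: a cell is a NE iff neither player can gain by unilaterally deviating.
Firm 1's best responses — vs P: T (payoff 9); vs Q: P (payoff 5); vs R: P (payoff 8); vs S: S (payoff 8).
Firm 2's best responses — vs P: R (payoff 5); vs Q: P (payoff 7); vs R: Q (payoff 9); vs S: R (payoff 9); vs T: Q (payoff 6).
The only mutual best response is (P, R); neither player gains by switching there.

(P, R)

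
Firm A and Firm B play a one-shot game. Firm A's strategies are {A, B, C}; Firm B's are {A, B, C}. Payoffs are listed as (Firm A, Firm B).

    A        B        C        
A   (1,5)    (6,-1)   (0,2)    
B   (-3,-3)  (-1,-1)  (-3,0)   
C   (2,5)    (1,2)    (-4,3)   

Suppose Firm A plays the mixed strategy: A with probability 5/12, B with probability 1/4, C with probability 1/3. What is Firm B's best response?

A

Compute Firm B's expected payoff from each pure strategy against the given mix.
A: (5/12)·5 + (1/4)·(-3) + (1/3)·5 = 3
B: (5/12)·(-1) + (1/4)·(-1) + (1/3)·2 = 0
C: (5/12)·2 + (1/4)·0 + (1/3)·3 = 11/6
Highest expected payoff is 3, from A.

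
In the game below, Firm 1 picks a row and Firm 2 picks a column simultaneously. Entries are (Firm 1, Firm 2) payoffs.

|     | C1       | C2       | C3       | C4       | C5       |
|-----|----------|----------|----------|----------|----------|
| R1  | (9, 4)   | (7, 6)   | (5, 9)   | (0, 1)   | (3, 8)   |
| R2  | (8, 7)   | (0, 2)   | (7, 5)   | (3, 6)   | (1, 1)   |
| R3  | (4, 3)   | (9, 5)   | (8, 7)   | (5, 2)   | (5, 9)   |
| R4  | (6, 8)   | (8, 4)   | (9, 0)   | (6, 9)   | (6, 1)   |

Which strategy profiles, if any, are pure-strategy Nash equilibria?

(R4, C4)

A profile is a Nash equilibrium when each player is best-responding to the other.
Firm 1's best responses — vs C1: R1 (payoff 9); vs C2: R3 (payoff 9); vs C3: R4 (payoff 9); vs C4: R4 (payoff 6); vs C5: R4 (payoff 6).
Firm 2's best responses — vs R1: C3 (payoff 9); vs R2: C1 (payoff 7); vs R3: C5 (payoff 9); vs R4: C4 (payoff 9).
The only mutual best response is (R4, C4); neither player gains by switching there.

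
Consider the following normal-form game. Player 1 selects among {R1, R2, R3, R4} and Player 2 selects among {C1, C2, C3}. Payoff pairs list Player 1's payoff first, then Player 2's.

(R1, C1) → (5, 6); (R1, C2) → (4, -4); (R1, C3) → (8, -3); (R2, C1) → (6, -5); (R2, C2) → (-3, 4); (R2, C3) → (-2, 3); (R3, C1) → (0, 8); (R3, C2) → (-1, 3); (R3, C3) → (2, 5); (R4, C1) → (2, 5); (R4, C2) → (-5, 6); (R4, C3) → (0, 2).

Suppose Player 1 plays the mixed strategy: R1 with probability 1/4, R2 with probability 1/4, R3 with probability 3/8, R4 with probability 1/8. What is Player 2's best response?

Player 2's best reply maximizes expected payoff against the mix.
C1: (1/4)·6 + (1/4)·(-5) + (3/8)·8 + (1/8)·5 = 31/8
C2: (1/4)·(-4) + (1/4)·4 + (3/8)·3 + (1/8)·6 = 15/8
C3: (1/4)·(-3) + (1/4)·3 + (3/8)·5 + (1/8)·2 = 17/8
Highest expected payoff is 31/8, from C1.

C1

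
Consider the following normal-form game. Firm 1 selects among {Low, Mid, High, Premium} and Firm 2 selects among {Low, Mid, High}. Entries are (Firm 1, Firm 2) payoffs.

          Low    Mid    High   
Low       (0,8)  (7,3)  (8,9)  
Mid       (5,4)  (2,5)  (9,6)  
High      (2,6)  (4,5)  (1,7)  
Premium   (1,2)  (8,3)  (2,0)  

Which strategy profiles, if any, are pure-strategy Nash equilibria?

(Mid, High) and (Premium, Mid)

Check mutual best responses: a cell is a NE iff neither player can gain by unilaterally deviating.
Firm 1's best responses — vs Low: Mid (payoff 5); vs Mid: Premium (payoff 8); vs High: Mid (payoff 9).
Firm 2's best responses — vs Low: High (payoff 9); vs Mid: High (payoff 6); vs High: High (payoff 7); vs Premium: Mid (payoff 3).
Mutual best responses occur at (Mid, High) and (Premium, Mid); at each, neither player gains by switching.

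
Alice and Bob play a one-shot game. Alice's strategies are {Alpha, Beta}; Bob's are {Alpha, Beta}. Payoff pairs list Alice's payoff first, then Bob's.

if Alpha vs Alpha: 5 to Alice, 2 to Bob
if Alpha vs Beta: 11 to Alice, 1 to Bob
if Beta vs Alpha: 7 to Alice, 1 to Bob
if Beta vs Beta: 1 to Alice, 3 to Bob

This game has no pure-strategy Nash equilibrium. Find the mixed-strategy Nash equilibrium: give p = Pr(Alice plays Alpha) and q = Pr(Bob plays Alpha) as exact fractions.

In a mixed NE each player is indifferent between their pure strategies, so the opponent's mix sets the indifference.
Bob indifferent between Alpha and Beta: p·2 + (1−p)·1 = p·1 + (1−p)·3 ⟹ 1 + 1p = 3 + (-2)p ⟹ p = 2/3.
Alice indifferent between Alpha and Beta: q·5 + (1−q)·11 = q·7 + (1−q)·1 ⟹ 11 + (-6)q = 1 + 6q ⟹ q = 5/6.

p = 2/3, q = 5/6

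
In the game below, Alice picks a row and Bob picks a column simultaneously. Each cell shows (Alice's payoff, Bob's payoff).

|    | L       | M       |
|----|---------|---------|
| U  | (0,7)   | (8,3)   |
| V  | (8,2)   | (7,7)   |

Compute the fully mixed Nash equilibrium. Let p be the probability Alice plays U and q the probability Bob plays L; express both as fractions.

In a mixed NE each player is indifferent between their pure strategies, so the opponent's mix sets the indifference.
Bob indifferent between L and M: p·7 + (1−p)·2 = p·3 + (1−p)·7 ⟹ 2 + 5p = 7 + (-4)p ⟹ p = 5/9.
Alice indifferent between U and V: q·0 + (1−q)·8 = q·8 + (1−q)·7 ⟹ 8 + (-8)q = 7 + 1q ⟹ q = 1/9.

p = 5/9, q = 1/9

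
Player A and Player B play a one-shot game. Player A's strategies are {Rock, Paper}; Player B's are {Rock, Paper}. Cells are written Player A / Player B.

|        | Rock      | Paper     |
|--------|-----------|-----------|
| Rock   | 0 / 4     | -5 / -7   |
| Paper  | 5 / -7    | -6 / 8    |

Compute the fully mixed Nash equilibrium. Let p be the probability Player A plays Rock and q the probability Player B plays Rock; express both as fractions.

In a mixed NE each player is indifferent between their pure strategies, so the opponent's mix sets the indifference.
Player B indifferent between Rock and Paper: p·4 + (1−p)·(-7) = p·(-7) + (1−p)·8 ⟹ (-7) + 11p = 8 + (-15)p ⟹ p = 15/26.
Player A indifferent between Rock and Paper: q·0 + (1−q)·(-5) = q·5 + (1−q)·(-6) ⟹ (-5) + 5q = (-6) + 11q ⟹ q = 1/6.

p = 15/26, q = 1/6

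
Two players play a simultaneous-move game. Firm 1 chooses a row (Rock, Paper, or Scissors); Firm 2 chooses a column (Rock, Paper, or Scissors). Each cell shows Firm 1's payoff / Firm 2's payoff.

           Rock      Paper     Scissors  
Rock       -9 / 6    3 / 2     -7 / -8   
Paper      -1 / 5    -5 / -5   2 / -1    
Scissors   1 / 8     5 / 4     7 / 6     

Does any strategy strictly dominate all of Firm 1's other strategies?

Scissors

A strategy is strictly dominant if it gives Firm 1 a strictly higher payoff than every other strategy, against every choice by the opponent.
Scissors strictly dominates: vs Rock: 1 > each of {-9, -1}; vs Paper: 5 > each of {3, -5}; vs Scissors: 7 > each of {-7, 2}.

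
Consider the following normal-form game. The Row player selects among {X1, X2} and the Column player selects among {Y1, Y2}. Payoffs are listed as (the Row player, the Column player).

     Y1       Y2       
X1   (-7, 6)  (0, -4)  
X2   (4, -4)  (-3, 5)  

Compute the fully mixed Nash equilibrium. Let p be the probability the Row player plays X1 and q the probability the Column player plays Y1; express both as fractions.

In a mixed NE each player is indifferent between their pure strategies, so the opponent's mix sets the indifference.
The Column player indifferent between Y1 and Y2: p·6 + (1−p)·(-4) = p·(-4) + (1−p)·5 ⟹ (-4) + 10p = 5 + (-9)p ⟹ p = 9/19.
The Row player indifferent between X1 and X2: q·(-7) + (1−q)·0 = q·4 + (1−q)·(-3) ⟹ 0 + (-7)q = (-3) + 7q ⟹ q = 3/14.

p = 9/19, q = 3/14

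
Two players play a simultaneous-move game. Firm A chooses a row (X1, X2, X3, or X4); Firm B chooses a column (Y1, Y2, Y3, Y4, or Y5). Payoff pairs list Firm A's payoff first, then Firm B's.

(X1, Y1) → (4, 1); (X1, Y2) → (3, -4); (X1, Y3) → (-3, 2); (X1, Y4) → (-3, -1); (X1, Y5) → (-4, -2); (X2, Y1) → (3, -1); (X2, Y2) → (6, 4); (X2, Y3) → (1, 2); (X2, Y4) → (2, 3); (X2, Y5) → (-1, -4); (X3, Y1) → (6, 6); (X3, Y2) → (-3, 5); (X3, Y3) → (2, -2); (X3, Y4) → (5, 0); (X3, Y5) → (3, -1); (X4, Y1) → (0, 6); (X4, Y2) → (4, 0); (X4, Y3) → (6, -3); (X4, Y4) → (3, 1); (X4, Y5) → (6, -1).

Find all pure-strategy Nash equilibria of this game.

Check mutual best responses: a cell is a NE iff neither player can gain by unilaterally deviating.
Firm A's best responses — vs Y1: X3 (payoff 6); vs Y2: X2 (payoff 6); vs Y3: X4 (payoff 6); vs Y4: X3 (payoff 5); vs Y5: X4 (payoff 6).
Firm B's best responses — vs X1: Y3 (payoff 2); vs X2: Y2 (payoff 4); vs X3: Y1 (payoff 6); vs X4: Y1 (payoff 6).
Mutual best responses occur at (X2, Y2) and (X3, Y1); at each, neither player gains by switching.

(X2, Y2) and (X3, Y1)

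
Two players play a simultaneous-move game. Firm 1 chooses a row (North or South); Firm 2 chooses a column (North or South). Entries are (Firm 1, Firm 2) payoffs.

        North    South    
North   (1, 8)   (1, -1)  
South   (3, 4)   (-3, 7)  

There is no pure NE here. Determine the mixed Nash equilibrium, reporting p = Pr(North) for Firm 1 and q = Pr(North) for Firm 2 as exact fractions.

p = 1/4, q = 2/3

In a mixed NE each player is indifferent between their pure strategies, so the opponent's mix sets the indifference.
Firm 2 indifferent between North and South: p·8 + (1−p)·4 = p·(-1) + (1−p)·7 ⟹ 4 + 4p = 7 + (-8)p ⟹ p = 1/4.
Firm 1 indifferent between North and South: q·1 + (1−q)·1 = q·3 + (1−q)·(-3) ⟹ 1 + 0q = (-3) + 6q ⟹ q = 2/3.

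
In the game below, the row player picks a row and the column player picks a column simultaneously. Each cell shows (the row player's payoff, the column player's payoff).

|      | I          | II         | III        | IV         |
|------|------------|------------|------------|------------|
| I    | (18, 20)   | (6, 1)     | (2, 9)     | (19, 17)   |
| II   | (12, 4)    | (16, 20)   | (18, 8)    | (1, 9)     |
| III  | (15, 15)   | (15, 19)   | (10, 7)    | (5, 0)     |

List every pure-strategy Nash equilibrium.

(I, I) and (II, II)

Find each player's best response to every opponent strategy; NE are the intersections.
The row player's best responses — vs I: I (payoff 18); vs II: II (payoff 16); vs III: II (payoff 18); vs IV: I (payoff 19).
The column player's best responses — vs I: I (payoff 20); vs II: II (payoff 20); vs III: II (payoff 19).
Mutual best responses occur at (I, I) and (II, II); at each, neither player gains by switching.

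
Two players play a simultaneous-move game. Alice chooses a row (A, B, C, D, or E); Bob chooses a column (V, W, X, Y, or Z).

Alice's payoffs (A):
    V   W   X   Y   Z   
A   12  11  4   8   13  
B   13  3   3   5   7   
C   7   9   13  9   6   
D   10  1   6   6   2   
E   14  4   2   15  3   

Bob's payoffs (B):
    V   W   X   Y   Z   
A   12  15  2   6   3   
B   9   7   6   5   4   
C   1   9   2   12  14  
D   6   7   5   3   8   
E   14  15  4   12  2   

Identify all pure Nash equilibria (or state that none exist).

Find each player's best response to every opponent strategy; NE are the intersections.
Alice's best responses — vs V: E (payoff 14); vs W: A (payoff 11); vs X: C (payoff 13); vs Y: E (payoff 15); vs Z: A (payoff 13).
Bob's best responses — vs A: W (payoff 15); vs B: V (payoff 9); vs C: Z (payoff 14); vs D: Z (payoff 8); vs E: W (payoff 15).
The only mutual best response is (A, W); neither player gains by switching there.

(A, W)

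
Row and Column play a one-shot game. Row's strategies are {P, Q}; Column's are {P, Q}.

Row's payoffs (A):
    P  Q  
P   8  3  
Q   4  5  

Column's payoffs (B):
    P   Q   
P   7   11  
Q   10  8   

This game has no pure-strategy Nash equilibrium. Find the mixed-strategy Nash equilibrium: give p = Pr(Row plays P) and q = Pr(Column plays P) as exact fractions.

p = 1/3, q = 1/3

Each player's mixing probability is pinned down by making the *other* player indifferent.
Column indifferent between P and Q: p·7 + (1−p)·10 = p·11 + (1−p)·8 ⟹ 10 + (-3)p = 8 + 3p ⟹ p = 1/3.
Row indifferent between P and Q: q·8 + (1−q)·3 = q·4 + (1−q)·5 ⟹ 3 + 5q = 5 + (-1)q ⟹ q = 1/3.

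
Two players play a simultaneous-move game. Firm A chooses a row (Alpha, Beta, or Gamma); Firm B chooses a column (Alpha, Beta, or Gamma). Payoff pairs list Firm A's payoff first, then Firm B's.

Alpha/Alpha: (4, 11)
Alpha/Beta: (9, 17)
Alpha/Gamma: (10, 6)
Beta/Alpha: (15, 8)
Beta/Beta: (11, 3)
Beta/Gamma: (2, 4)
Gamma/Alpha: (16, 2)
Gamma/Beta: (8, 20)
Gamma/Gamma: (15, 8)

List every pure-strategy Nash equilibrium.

Find each player's best response to every opponent strategy; NE are the intersections.
Firm A's best responses — vs Alpha: Gamma (payoff 16); vs Beta: Beta (payoff 11); vs Gamma: Gamma (payoff 15).
Firm B's best responses — vs Alpha: Beta (payoff 17); vs Beta: Alpha (payoff 8); vs Gamma: Beta (payoff 20).
No cell has both players best-responding. For instance, Firm A's best reply to Beta is Beta, but against Beta Firm B prefers Alpha over Beta.

No pure-strategy Nash equilibrium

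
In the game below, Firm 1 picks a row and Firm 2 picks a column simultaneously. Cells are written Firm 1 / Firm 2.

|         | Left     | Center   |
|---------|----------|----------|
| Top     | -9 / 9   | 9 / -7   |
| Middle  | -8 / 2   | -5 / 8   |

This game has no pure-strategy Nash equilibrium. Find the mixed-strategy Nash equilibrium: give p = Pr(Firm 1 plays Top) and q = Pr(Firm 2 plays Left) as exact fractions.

In a mixed NE each player is indifferent between their pure strategies, so the opponent's mix sets the indifference.
Firm 2 indifferent between Left and Center: p·9 + (1−p)·2 = p·(-7) + (1−p)·8 ⟹ 2 + 7p = 8 + (-15)p ⟹ p = 3/11.
Firm 1 indifferent between Top and Middle: q·(-9) + (1−q)·9 = q·(-8) + (1−q)·(-5) ⟹ 9 + (-18)q = (-5) + (-3)q ⟹ q = 14/15.

p = 3/11, q = 14/15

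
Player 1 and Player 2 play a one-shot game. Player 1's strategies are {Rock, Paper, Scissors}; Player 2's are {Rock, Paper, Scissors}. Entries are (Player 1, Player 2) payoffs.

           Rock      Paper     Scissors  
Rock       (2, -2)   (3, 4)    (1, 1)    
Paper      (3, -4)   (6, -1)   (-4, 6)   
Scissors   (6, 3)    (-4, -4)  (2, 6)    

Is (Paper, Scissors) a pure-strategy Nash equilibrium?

No

Holding Player 2 at Scissors: Player 1 gets -4 from Paper but could get 2 by switching to Scissors. Player 1 has a profitable deviation.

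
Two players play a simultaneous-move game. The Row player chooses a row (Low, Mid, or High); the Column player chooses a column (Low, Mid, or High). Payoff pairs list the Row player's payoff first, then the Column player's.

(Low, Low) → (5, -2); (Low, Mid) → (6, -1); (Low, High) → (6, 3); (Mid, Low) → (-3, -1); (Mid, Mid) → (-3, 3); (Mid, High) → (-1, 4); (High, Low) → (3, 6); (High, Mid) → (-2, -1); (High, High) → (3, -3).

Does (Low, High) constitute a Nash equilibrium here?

Yes

Holding the Column player at High: the Row player gets 6 from Low, versus -1 from Mid, 3 from High. No profitable deviation for the Row player.
Holding the Row player at Low: the Column player gets 3 from High, versus -2 from Low, -1 from Mid. No profitable deviation for the Column player either.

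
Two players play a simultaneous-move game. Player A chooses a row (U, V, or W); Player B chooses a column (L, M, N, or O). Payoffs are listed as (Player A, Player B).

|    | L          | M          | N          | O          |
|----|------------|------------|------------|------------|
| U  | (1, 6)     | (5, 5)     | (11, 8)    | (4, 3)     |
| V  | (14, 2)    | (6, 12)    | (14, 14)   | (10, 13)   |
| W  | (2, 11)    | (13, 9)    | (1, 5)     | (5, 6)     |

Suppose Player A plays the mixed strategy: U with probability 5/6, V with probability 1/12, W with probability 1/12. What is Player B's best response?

Compute Player B's expected payoff from each pure strategy against the given mix.
L: (5/6)·6 + (1/12)·2 + (1/12)·11 = 73/12
M: (5/6)·5 + (1/12)·12 + (1/12)·9 = 71/12
N: (5/6)·8 + (1/12)·14 + (1/12)·5 = 33/4
O: (5/6)·3 + (1/12)·13 + (1/12)·6 = 49/12
Highest expected payoff is 33/4, from N.

N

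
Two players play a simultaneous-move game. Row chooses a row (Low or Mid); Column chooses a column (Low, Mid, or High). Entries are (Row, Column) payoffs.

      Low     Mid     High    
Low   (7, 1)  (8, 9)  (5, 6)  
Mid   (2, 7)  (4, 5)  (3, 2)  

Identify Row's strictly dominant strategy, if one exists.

Low

A strategy is strictly dominant if it gives Row a strictly higher payoff than every other strategy, against every choice by the opponent.
Low strictly dominates: vs Low: 7 > 2; vs Mid: 8 > 4; vs High: 5 > 3.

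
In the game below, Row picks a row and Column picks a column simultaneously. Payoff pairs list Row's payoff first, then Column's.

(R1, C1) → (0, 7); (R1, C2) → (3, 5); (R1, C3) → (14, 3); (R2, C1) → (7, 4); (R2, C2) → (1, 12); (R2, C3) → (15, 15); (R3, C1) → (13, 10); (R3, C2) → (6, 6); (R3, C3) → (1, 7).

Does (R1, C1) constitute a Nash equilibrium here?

Holding Column at C1: Row gets 0 from R1 but could get 13 by switching to R3. Row has a profitable deviation.

No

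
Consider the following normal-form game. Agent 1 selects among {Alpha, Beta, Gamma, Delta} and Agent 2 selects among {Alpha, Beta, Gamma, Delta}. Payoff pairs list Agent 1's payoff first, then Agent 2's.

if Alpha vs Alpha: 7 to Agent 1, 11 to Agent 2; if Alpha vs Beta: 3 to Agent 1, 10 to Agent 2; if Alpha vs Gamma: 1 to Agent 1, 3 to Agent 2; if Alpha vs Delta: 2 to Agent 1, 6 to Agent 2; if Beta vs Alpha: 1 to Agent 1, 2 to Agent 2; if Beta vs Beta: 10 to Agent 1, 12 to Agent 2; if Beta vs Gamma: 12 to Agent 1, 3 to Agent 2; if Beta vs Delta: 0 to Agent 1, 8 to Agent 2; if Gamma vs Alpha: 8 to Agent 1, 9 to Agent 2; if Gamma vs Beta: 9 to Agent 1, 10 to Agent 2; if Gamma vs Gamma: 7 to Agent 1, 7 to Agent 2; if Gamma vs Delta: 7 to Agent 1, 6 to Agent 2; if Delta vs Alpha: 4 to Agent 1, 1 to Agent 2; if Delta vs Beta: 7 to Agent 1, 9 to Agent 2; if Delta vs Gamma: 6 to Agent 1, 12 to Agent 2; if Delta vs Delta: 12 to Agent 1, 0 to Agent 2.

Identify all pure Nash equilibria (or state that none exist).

(Beta, Beta)

A profile is a Nash equilibrium when each player is best-responding to the other.
Agent 1's best responses — vs Alpha: Gamma (payoff 8); vs Beta: Beta (payoff 10); vs Gamma: Beta (payoff 12); vs Delta: Delta (payoff 12).
Agent 2's best responses — vs Alpha: Alpha (payoff 11); vs Beta: Beta (payoff 12); vs Gamma: Beta (payoff 10); vs Delta: Gamma (payoff 12).
The only mutual best response is (Beta, Beta); neither player gains by switching there.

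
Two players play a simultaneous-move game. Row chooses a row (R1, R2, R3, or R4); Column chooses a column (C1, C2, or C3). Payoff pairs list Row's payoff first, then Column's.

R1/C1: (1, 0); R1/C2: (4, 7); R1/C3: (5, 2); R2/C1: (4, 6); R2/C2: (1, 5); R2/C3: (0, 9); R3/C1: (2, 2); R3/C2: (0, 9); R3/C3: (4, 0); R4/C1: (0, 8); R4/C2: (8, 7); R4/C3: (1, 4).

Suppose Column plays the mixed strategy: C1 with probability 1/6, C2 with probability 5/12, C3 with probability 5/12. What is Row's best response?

R1

Row's best reply maximizes expected payoff against the mix.
R1: (1/6)·1 + (5/12)·4 + (5/12)·5 = 47/12
R2: (1/6)·4 + (5/12)·1 + (5/12)·0 = 13/12
R3: (1/6)·2 + (5/12)·0 + (5/12)·4 = 2
R4: (1/6)·0 + (5/12)·8 + (5/12)·1 = 15/4
Highest expected payoff is 47/12, from R1.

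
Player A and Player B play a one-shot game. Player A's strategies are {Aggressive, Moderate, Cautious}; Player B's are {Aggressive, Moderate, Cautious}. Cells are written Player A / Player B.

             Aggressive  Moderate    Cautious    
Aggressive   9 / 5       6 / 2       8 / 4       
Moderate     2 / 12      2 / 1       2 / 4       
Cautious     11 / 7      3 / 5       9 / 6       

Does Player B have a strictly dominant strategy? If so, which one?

Check whether one of Player B's strategies beats all alternatives regardless of what the opponent does.
Aggressive strictly dominates: vs Aggressive: 5 > each of {2, 4}; vs Moderate: 12 > each of {1, 4}; vs Cautious: 7 > each of {5, 6}.

Aggressive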